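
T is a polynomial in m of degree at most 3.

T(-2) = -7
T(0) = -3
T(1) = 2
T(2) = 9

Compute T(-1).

Write T(m) = am³ + bm² + cm + d; the 4 given values yield a linear system in the 4 coefficients.
Solving, the leading coefficient vanishes, and T(m) = m² + 4m - 3.
Then T(-1) = -6.

-6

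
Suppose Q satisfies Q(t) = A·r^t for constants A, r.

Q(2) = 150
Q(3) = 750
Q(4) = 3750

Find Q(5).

Consecutive ratio: 750/150 = 5, and 3750/750 = 5, so r = 5.
Then A·5^2 = 150 gives A = 6, and Q(t) = 6·5^t.
Q(5) = 6·5^5 = 18750.

18750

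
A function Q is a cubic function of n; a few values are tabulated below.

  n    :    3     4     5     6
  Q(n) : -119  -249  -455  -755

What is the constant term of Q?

Write Q(n) = an³ + bn² + cn + d; the 4 given values yield a linear system in the 4 coefficients.
Solving, Q(n) = -3n³ - 2n² - 5n - 5.
The constant term is Q(0) = -5.

-5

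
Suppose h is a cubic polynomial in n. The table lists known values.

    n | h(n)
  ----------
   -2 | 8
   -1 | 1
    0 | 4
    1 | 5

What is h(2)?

Write h(n) = an³ + bn² + cn + d; the 4 given values yield a linear system in the 4 coefficients.
Solving, h(n) = -2n³ - n² + 4n + 4.
Then h(2) = -8.

-8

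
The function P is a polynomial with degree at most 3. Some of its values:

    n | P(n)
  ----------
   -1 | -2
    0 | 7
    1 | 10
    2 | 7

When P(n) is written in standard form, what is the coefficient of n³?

First differences: 9, 3, -3. Second differences: -6, -6.
Level-2 differences are constant, so P has degree 2.
Fitting a degree-2 polynomial gives P(n) = -3n² + 6n + 7.
The coefficient of n³ is 0.

0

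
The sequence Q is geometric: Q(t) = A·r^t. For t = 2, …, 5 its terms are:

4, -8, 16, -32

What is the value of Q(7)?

-128

Consecutive ratio: -8/4 = -2, and 16/(-8) = -2, so r = -2.
Then A·(-2)^2 = 4 gives A = 1, and Q(t) = 1·(-2)^t.
Q(7) = 1·(-2)^7 = -128.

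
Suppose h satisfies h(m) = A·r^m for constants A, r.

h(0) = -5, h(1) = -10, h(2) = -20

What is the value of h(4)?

Consecutive ratio: -10/(-5) = 2, and -20/(-10) = 2, so r = 2.
Then A·2^0 = -5 gives A = -5, and h(m) = -5·2^m.
h(4) = -5·2^4 = -80.

-80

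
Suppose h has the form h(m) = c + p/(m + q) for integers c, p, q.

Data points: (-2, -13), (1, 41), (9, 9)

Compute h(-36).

4

(h(m) − c)(m + q) = p for each data point; the three points give a linear system in c and q, then p follows.
Solving: c = 5, q = 0, p = 36, so h(m) = 5 + 36/(m + 0).
Then h(-36) = 5 + 36/(-36) = 4.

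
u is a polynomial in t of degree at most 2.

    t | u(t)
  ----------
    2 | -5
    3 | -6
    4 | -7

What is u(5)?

First differences: -1, -1.
Level-1 differences are constant, so u has degree 1.
Fitting a degree-1 polynomial gives u(t) = -t - 3.
Then u(5) = -8.

-8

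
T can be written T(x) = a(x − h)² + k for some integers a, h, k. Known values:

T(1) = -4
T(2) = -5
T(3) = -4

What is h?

2

First differences -1, 1; second difference 2 = 2a, so a = 1.
Expanding, the x-coefficient is −2ah = -2h; matching it to the data gives h = 2, and then k = -5.
So T(x) = 1(x − 2)² − 5.
Hence h = 2.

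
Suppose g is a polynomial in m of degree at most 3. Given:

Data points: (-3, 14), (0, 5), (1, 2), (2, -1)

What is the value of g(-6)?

Write g(m) = am³ + bm² + cm + d; the 4 given values yield a linear system in the 4 coefficients.
Solving, the top 2 coefficients vanish, and g(m) = -3m + 5.
Then g(-6) = 23.

23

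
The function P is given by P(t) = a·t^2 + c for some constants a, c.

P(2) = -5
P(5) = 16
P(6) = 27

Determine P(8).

From P(2) = -5 and P(5) = 16: 4a + c = -5 and 25a + c = 16.
Subtracting: 21a = 21, so a = 1; then c = -5 − 1·4 = -9.
So P(t) = 1t² − 9, and P(8) = 55.

55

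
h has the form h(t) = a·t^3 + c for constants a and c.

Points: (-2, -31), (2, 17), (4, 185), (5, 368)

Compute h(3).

74

From h(-2) = -31 and h(2) = 17: -8a + c = -31 and 8a + c = 17.
Subtracting: 16a = 48, so a = 3; then c = -31 − 3·(-8) = -7.
So h(t) = 3t³ − 7, and h(3) = 74.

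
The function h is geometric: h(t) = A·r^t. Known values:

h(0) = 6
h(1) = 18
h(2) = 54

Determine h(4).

Consecutive ratio: 18/6 = 3, and 54/18 = 3, so r = 3.
Then A·3^0 = 6 gives A = 6, and h(t) = 6·3^t.
h(4) = 6·3^4 = 486.

486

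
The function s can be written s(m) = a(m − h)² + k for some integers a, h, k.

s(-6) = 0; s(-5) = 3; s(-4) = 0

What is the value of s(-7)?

-9

First differences 3, -3; second difference -6 = 2a, so a = -3.
Expanding, the m-coefficient is −2ah = 6h; matching it to the data gives h = -5, and then k = 3.
So s(m) = -3(m + 5)² + 3.
s(-7) = -3·(-2)² + 3 = -9.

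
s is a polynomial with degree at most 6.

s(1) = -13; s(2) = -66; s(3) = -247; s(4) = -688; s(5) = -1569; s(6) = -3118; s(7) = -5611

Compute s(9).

-14773

Write s(n) = an^6 + bn^5 + cn^4 + dn³ + en² + pn + q; the 7 given values yield a linear system in the 7 coefficients.
Solving, the top 2 coefficients vanish, and s(n) = -2n^4 - 2n³ - 2n² - 3n - 4.
Then s(9) = -14773.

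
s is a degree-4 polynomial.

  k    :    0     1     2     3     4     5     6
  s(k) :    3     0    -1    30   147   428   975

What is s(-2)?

Write s(k) = ak^4 + bk³ + ck² + dk + e; the 7 given values yield a linear system in the 5 coefficients.
Solving, s(k) = k^4 - k³ - 3k² + 3.
Then s(-2) = 15.

15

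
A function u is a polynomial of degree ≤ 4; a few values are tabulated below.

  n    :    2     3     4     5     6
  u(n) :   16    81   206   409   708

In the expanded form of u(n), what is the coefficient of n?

-7

First differences: 65, 125, 203, 299. Second differences: 60, 78, 96. Third differences: 18, 18.
Level-3 differences are constant, so u has degree 3.
Fitting a degree-3 polynomial gives u(n) = 3n³ + 3n² - 7n - 6.
The coefficient of n is -7.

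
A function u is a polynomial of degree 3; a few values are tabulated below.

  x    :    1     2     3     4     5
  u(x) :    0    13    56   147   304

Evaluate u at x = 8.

1351

Write u(x) = ax³ + bx² + cx + d; the 5 given values yield a linear system in the 4 coefficients.
Solving, u(x) = 3x³ - 3x² + x - 1.
Then u(8) = 1351.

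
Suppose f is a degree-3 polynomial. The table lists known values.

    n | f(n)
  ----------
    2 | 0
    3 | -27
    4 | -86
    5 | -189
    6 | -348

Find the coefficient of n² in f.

2

Write f(n) = an³ + bn² + cn + d; the 5 given values yield a linear system in the 4 coefficients.
Solving, f(n) = -2n³ + 2n² + n + 6.
The coefficient of n² is 2.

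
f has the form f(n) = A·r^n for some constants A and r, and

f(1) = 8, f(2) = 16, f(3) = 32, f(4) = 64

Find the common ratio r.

2

Consecutive ratio: 16/8 = 2, and 32/16 = 2, so r = 2.
Then A·2^1 = 8 gives A = 4, and f(n) = 4·2^n.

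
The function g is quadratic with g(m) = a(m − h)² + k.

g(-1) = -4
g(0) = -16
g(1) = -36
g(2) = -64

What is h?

First differences -12, -20, -28; second difference -8 = 2a, so a = -4.
Expanding, the m-coefficient is −2ah = 8h; matching it to the data gives h = -2, and then k = 0.
So g(m) = -4(m + 2)² + 0.
Hence h = -2.

-2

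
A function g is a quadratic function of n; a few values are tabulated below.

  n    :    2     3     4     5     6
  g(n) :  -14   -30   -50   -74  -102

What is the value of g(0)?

6

First differences: -16, -20, -24, -28. Second differences: -4, -4, -4.
Level-2 differences are constant, so g has degree 2.
Fitting a degree-2 polynomial gives g(n) = -2n² - 6n + 6.
Then g(0) = 6.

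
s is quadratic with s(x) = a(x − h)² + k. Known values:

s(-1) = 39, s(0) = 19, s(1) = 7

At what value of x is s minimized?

First differences -20, -12; second difference 8 = 2a, so a = 4.
Expanding, the x-coefficient is −2ah = -8h; matching it to the data gives h = 2, and then k = 3.
So s(x) = 4(x − 2)² + 3.
Hence h = 2.

2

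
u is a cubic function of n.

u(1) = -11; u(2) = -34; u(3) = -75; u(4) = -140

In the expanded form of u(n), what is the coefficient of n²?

-3

Write u(n) = an³ + bn² + cn + d; the 4 given values yield a linear system in the 4 coefficients.
Solving, u(n) = -n³ - 3n² - 7n.
The coefficient of n² is -3.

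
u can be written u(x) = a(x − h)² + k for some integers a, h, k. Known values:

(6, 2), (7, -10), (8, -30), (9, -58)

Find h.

First differences -12, -20, -28; second difference -8 = 2a, so a = -4.
Expanding, the x-coefficient is −2ah = 8h; matching it to the data gives h = 5, and then k = 6.
So u(x) = -4(x − 5)² + 6.
Hence h = 5.

5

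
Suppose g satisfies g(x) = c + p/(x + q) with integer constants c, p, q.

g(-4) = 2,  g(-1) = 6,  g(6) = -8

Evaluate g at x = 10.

-5

(g(x) − c)(x + q) = p for each data point; the three points give a linear system in c and q, then p follows.
Solving: c = -2, q = -2, p = -24, so g(x) = -2 − 24/(x − 2).
Then g(10) = -2 − 24/8 = -5.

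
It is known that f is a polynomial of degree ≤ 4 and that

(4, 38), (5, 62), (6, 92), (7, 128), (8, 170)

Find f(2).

8

Write f(t) = at^4 + bt³ + ct² + dt + e; the 5 given values yield a linear system in the 5 coefficients.
Solving, the top 2 coefficients vanish, and f(t) = 3t² - 3t + 2.
Then f(2) = 8.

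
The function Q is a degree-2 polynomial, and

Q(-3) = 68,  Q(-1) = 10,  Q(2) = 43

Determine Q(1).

16

Write Q(n) = an² + bn + c; the 3 given values yield a linear system in the 3 coefficients.
Solving, Q(n) = 8n² + 3n + 5.
Then Q(1) = 16.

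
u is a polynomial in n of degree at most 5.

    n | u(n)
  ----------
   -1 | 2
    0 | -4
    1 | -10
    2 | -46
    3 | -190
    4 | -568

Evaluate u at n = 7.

-5086

First differences: -6, -6, -36, -144, -378. Second differences: 0, -30, -108, -234. Third differences: -30, -78, -126. Fourth differences: -48, -48.
Level-4 differences are constant, so u has degree 4.
Fitting a degree-4 polynomial gives u(n) = -2n^4 - n³ + 2n² - 5n - 4.
Then u(7) = -5086.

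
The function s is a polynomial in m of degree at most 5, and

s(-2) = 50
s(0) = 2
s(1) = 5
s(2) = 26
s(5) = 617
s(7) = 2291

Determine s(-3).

Write s(m) = am^5 + bm^4 + cm³ + dm² + em + p; the 6 given values yield a linear system in the 6 coefficients.
Solving, the leading coefficient vanishes, and s(m) = m^4 - m³ + 5m² - 2m + 2.
Then s(-3) = 161.

161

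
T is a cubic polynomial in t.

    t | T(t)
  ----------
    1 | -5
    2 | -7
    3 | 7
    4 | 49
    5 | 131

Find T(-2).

Write T(t) = at³ + bt² + ct + d; the 5 given values yield a linear system in the 4 coefficients.
Solving, T(t) = 2t³ - 4t² - 4t + 1.
Then T(-2) = -23.

-23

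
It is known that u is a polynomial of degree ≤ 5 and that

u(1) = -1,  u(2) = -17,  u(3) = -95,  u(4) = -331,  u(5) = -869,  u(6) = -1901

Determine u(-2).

Write u(x) = ax^5 + bx^4 + cx³ + dx² + ex + p; the 6 given values yield a linear system in the 6 coefficients.
Solving, the leading coefficient vanishes, and u(x) = -2x^4 + 4x³ - 5x² + x + 1.
Then u(-2) = -85.

-85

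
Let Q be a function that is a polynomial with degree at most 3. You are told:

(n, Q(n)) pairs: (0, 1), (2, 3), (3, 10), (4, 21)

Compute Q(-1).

6

Write Q(n) = an³ + bn² + cn + d; the 4 given values yield a linear system in the 4 coefficients.
Solving, the leading coefficient vanishes, and Q(n) = 2n² - 3n + 1.
Then Q(-1) = 6.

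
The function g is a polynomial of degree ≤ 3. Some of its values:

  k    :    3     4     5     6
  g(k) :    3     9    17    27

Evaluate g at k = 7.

39

First differences: 6, 8, 10. Second differences: 2, 2.
Level-2 differences are constant, so g has degree 2.
Extending the table by one column gives the next first difference 12, so g(7) = 27 + 12 = 39.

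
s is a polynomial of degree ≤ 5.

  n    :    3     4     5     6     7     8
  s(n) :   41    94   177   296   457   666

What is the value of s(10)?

1252

First differences: 53, 83, 119, 161, 209. Second differences: 30, 36, 42, 48. Third differences: 6, 6, 6.
Level-3 differences are constant, so s has degree 3.
Fitting a degree-3 polynomial gives s(n) = n³ + 3n² - 5n + 2.
Then s(10) = 1252.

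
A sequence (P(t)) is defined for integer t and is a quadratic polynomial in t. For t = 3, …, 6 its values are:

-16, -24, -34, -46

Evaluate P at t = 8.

First differences: -8, -10, -12. Second differences: -2, -2.
Level-2 differences are constant, so P has degree 2.
Fitting a degree-2 polynomial gives P(t) = -t² - t - 4.
Then P(8) = -76.

-76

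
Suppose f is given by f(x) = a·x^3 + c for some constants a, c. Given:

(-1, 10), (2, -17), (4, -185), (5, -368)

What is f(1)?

From f(-1) = 10 and f(2) = -17: -1a + c = 10 and 8a + c = -17.
Subtracting: 9a = -27, so a = -3; then c = 10 − (-3)·(-1) = 7.
So f(x) = -3x³ + 7, and f(1) = 4.

4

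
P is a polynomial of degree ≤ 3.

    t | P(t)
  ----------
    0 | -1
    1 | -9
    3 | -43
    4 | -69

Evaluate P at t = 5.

-101

Write P(t) = at³ + bt² + ct + d; the 4 given values yield a linear system in the 4 coefficients.
Solving, the leading coefficient vanishes, and P(t) = -3t² - 5t - 1.
Then P(5) = -101.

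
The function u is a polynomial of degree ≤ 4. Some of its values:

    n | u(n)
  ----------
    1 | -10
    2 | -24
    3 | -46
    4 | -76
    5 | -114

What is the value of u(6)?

-160

First differences: -14, -22, -30, -38. Second differences: -8, -8, -8.
Level-2 differences are constant, so u has degree 2.
Fitting a degree-2 polynomial gives u(n) = -4n² - 2n - 4.
Then u(6) = -160.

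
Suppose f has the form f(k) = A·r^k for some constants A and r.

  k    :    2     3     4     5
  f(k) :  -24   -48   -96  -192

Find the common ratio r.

2

Consecutive ratio: -48/(-24) = 2, and -96/(-48) = 2, so r = 2.
Then A·2^2 = -24 gives A = -6, and f(k) = -6·2^k.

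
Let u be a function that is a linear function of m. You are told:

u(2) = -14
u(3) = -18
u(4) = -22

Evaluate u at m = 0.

First differences: -4, -4.
Level-1 differences are constant, so u has degree 1.
Fitting a degree-1 polynomial gives u(m) = -4m - 6.
Then u(0) = -6.

-6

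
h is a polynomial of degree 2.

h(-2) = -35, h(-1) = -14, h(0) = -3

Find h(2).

Write h(t) = at² + bt + c; the 3 given values yield a linear system in the 3 coefficients.
Solving, h(t) = -5t² + 6t - 3.
Then h(2) = -11.

-11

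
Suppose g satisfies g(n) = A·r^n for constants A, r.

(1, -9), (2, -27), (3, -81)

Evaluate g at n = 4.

-243

Consecutive ratio: -27/(-9) = 3, and -81/(-27) = 3, so r = 3.
Then A·3^1 = -9 gives A = -3, and g(n) = -3·3^n.
g(4) = -3·3^4 = -243.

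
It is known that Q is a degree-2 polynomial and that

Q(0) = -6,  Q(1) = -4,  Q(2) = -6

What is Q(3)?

-12

Write Q(m) = am² + bm + c; the 3 given values yield a linear system in the 3 coefficients.
Solving, Q(m) = -2m² + 4m - 6.
Then Q(3) = -12.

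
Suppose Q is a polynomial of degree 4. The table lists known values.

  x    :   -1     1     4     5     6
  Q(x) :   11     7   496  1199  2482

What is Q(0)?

Write Q(x) = ax^4 + bx³ + cx² + dx + e; the 5 given values yield a linear system in the 5 coefficients.
Solving, Q(x) = 2x^4 - x³ + 3x² - x + 4.
The constant term is Q(0) = 4.

4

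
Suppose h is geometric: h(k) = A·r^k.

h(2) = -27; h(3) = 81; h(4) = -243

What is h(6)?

-2187

Consecutive ratio: 81/(-27) = -3, and -243/81 = -3, so r = -3.
Then A·(-3)^2 = -27 gives A = -3, and h(k) = -3·(-3)^k.
h(6) = -3·(-3)^6 = -2187.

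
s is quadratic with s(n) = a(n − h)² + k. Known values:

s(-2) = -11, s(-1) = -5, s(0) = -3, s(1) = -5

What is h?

0

First differences 6, 2, -2; second difference -4 = 2a, so a = -2.
Expanding, the n-coefficient is −2ah = 4h; matching it to the data gives h = 0, and then k = -3.
So s(n) = -2(n + 0)² − 3.
Hence h = 0.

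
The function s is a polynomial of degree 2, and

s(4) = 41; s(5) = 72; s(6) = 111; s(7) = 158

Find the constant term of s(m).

First differences: 31, 39, 47. Second differences: 8, 8.
Level-2 differences are constant, so s has degree 2.
Fitting a degree-2 polynomial gives s(m) = 4m² - 5m - 3.
The constant term is s(0) = -3.

-3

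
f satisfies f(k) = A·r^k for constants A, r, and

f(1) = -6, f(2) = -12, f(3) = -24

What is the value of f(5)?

-96

Consecutive ratio: -12/(-6) = 2, and -24/(-12) = 2, so r = 2.
Then A·2^1 = -6 gives A = -3, and f(k) = -3·2^k.
f(5) = -3·2^5 = -96.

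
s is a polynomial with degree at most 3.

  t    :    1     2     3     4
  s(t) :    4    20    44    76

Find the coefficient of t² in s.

4

First differences: 16, 24, 32. Second differences: 8, 8.
Level-2 differences are constant, so s has degree 2.
Fitting a degree-2 polynomial gives s(t) = 4t² + 4t - 4.
The coefficient of t² is 4.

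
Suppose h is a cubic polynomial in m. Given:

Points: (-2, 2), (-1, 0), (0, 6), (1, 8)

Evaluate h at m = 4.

Write h(m) = am³ + bm² + cm + d; the 4 given values yield a linear system in the 4 coefficients.
Solving, h(m) = -2m³ - 2m² + 6m + 6.
Then h(4) = -130.

-130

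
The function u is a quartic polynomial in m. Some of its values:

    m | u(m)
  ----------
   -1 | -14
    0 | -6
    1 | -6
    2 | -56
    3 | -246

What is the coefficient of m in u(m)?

Write u(m) = am^4 + bm³ + cm² + dm + e; the 5 given values yield a linear system in the 5 coefficients.
Solving, u(m) = -2m^4 - 3m³ - 2m² + 7m - 6.
The coefficient of m is 7.

7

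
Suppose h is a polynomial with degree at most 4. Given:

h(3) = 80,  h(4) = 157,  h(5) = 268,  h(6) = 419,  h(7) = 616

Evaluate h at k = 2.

31

First differences: 77, 111, 151, 197. Second differences: 34, 40, 46. Third differences: 6, 6.
Level-3 differences are constant, so h has degree 3.
Fitting a degree-3 polynomial gives h(k) = k³ + 5k² + 5k - 7.
Then h(2) = 31.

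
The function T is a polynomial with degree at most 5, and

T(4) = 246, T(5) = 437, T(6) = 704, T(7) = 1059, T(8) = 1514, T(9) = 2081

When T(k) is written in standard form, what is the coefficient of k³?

First differences: 191, 267, 355, 455, 567. Second differences: 76, 88, 100, 112. Third differences: 12, 12, 12.
Level-3 differences are constant, so T has degree 3.
Fitting a degree-3 polynomial gives T(k) = 2k³ + 8k² - 3k + 2.
The coefficient of k³ is 2.

2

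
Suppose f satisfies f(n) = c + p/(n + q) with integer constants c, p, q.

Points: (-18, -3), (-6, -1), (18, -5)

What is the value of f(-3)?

(f(n) − c)(n + q) = p for each data point; the three points give a linear system in c and q, then p follows.
Solving: c = -4, q = 0, p = -18, so f(n) = -4 − 18/(n + 0).
Then f(-3) = -4 − 18/(-3) = 2.

2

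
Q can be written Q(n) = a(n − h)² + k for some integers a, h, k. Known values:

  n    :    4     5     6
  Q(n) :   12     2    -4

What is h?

First differences -10, -6; second difference 4 = 2a, so a = 2.
Expanding, the n-coefficient is −2ah = -4h; matching it to the data gives h = 7, and then k = -6.
So Q(n) = 2(n − 7)² − 6.
Hence h = 7.

7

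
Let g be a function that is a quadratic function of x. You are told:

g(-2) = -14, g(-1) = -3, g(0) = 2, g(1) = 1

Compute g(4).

-38

Write g(x) = ax² + bx + c; the 4 given values yield a linear system in the 3 coefficients.
Solving, g(x) = -3x² + 2x + 2.
Then g(4) = -38.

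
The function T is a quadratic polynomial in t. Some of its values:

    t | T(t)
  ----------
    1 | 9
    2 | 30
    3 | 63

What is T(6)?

Write T(t) = at² + bt + c; the 3 given values yield a linear system in the 3 coefficients.
Solving, T(t) = 6t² + 3t.
Then T(6) = 234.

234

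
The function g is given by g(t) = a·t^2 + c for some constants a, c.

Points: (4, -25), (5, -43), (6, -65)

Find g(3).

From g(4) = -25 and g(5) = -43: 16a + c = -25 and 25a + c = -43.
Subtracting: 9a = -18, so a = -2; then c = -25 − (-2)·16 = 7.
So g(t) = -2t² + 7, and g(3) = -11.

-11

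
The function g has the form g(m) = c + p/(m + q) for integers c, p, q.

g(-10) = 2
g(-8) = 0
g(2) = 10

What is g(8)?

8

(g(m) − c)(m + q) = p for each data point; the three points give a linear system in c and q, then p follows.
Solving: c = 6, q = 4, p = 24, so g(m) = 6 + 24/(m + 4).
Then g(8) = 6 + 24/12 = 8.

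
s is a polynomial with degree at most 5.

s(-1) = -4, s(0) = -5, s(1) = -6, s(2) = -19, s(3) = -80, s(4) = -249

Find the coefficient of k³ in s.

First differences: -1, -1, -13, -61, -169. Second differences: 0, -12, -48, -108. Third differences: -12, -36, -60. Fourth differences: -24, -24.
Level-4 differences are constant, so s has degree 4.
Fitting a degree-4 polynomial gives s(k) = -k^4 + k² - k - 5.
The coefficient of k³ is 0.

0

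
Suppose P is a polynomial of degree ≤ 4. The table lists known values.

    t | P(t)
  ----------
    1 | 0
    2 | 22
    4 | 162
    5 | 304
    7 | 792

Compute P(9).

1632

Write P(t) = at^4 + bt³ + ct² + dt + e; the 5 given values yield a linear system in the 5 coefficients.
Solving, the leading coefficient vanishes, and P(t) = 2t³ + 2t² + 2t - 6.
Then P(9) = 1632.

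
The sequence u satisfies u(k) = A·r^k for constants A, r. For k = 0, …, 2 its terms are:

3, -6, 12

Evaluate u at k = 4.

48

Consecutive ratio: -6/3 = -2, and 12/(-6) = -2, so r = -2.
Then A·(-2)^0 = 3 gives A = 3, and u(k) = 3·(-2)^k.
u(4) = 3·(-2)^4 = 48.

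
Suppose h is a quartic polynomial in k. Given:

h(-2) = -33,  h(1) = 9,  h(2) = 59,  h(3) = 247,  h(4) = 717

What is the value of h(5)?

Write h(k) = ak^4 + bk³ + ck² + dk + e; the 5 given values yield a linear system in the 5 coefficients.
Solving, h(k) = 2k^4 + 4k³ - 5k² + 7k + 1.
Then h(5) = 1661.

1661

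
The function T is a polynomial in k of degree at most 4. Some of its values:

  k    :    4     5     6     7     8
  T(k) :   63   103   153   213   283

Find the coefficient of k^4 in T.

0

First differences: 40, 50, 60, 70. Second differences: 10, 10, 10.
Level-2 differences are constant, so T has degree 2.
Fitting a degree-2 polynomial gives T(k) = 5k² - 5k + 3.
The coefficient of k^4 is 0.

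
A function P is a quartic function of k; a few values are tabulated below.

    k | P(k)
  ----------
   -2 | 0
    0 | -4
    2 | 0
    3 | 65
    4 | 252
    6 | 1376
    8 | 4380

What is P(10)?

Write P(k) = ak^4 + bk³ + ck² + dk + e; the 7 given values yield a linear system in the 5 coefficients.
Solving, P(k) = k^4 + k³ - 3k² - 4k - 4.
Then P(10) = 10656.

10656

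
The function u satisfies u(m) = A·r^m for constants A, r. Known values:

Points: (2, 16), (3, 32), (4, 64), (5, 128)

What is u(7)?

512

Consecutive ratio: 32/16 = 2, and 64/32 = 2, so r = 2.
Then A·2^2 = 16 gives A = 4, and u(m) = 4·2^m.
u(7) = 4·2^7 = 512.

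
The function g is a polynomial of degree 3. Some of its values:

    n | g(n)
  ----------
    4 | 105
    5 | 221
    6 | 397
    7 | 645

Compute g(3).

Write g(n) = an³ + bn² + cn + d; the 4 given values yield a linear system in the 4 coefficients.
Solving, g(n) = 2n³ - 6n + 1.
Then g(3) = 37.

37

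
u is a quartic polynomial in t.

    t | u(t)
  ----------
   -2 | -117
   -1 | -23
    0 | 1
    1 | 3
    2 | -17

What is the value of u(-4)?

-947

Write u(t) = at^4 + bt³ + ct² + dt + e; the 5 given values yield a linear system in the 5 coefficients.
Solving, u(t) = -2t^4 + 4t³ - 9t² + 9t + 1.
Then u(-4) = -947.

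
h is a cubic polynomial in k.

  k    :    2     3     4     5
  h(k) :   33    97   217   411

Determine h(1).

7

Write h(k) = ak³ + bk² + ck + d; the 4 given values yield a linear system in the 4 coefficients.
Solving, h(k) = 3k³ + k² + 2k + 1.
Then h(1) = 7.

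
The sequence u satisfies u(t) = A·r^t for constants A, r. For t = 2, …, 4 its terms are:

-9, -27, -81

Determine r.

3

Consecutive ratio: -27/(-9) = 3, and -81/(-27) = 3, so r = 3.
Then A·3^2 = -9 gives A = -1, and u(t) = -1·3^t.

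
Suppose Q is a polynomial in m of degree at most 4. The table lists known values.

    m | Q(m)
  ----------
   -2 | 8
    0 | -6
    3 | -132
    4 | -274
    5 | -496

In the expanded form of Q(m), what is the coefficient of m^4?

0

Write Q(m) = am^4 + bm³ + cm² + dm + e; the 5 given values yield a linear system in the 5 coefficients.
Solving, the leading coefficient vanishes, and Q(m) = -3m³ - 4m² - 3m - 6.
The coefficient of m^4 is 0.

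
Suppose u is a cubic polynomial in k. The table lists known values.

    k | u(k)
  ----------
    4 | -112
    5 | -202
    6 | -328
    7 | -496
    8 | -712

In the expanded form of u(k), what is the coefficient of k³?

-1

First differences: -90, -126, -168, -216. Second differences: -36, -42, -48. Third differences: -6, -6.
Level-3 differences are constant, so u has degree 3.
Fitting a degree-3 polynomial gives u(k) = -k³ - 3k² - 2k + 8.
The coefficient of k³ is -1.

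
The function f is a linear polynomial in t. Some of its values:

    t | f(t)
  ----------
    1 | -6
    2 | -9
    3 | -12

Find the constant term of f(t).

Write f(t) = at + b; the 3 given values yield a linear system in the 2 coefficients.
Solving, f(t) = -3t - 3.
The constant term is f(0) = -3.

-3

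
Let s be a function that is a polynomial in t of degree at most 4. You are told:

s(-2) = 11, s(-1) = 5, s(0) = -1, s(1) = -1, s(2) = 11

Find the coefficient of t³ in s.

1

First differences: -6, -6, 0, 12. Second differences: 0, 6, 12. Third differences: 6, 6.
Level-3 differences are constant, so s has degree 3.
Fitting a degree-3 polynomial gives s(t) = t³ + 3t² - 4t - 1.
The coefficient of t³ is 1.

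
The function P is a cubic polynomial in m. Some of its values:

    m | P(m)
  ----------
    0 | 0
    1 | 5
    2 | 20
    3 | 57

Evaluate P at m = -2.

Write P(m) = am³ + bm² + cm + d; the 4 given values yield a linear system in the 4 coefficients.
Solving, P(m) = 2m³ - m² + 4m.
Then P(-2) = -28.

-28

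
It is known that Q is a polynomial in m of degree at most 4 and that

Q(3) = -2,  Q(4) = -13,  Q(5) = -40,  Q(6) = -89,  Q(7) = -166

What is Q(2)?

-1

Write Q(m) = am^4 + bm³ + cm² + dm + e; the 5 given values yield a linear system in the 5 coefficients.
Solving, the leading coefficient vanishes, and Q(m) = -m³ + 4m² - 2m - 5.
Then Q(2) = -1.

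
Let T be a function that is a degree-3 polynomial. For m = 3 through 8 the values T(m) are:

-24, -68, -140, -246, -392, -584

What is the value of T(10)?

Write T(m) = am³ + bm² + cm + d; the 6 given values yield a linear system in the 4 coefficients.
Solving, T(m) = -m³ - 2m² + 7m.
Then T(10) = -1130.

-1130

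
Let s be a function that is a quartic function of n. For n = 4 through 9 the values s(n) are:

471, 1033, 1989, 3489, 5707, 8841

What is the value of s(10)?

First differences: 562, 956, 1500, 2218, 3134. Second differences: 394, 544, 718, 916. Third differences: 150, 174, 198. Fourth differences: 24, 24.
Level-4 differences are constant, so s has degree 4.
Extending the table by one column gives the next first difference 4272, so s(10) = 8841 + 4272 = 13113.

13113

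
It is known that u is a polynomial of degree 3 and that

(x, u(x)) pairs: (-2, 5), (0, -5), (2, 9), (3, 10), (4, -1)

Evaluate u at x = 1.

2

Write u(x) = ax³ + bx² + cx + d; the 5 given values yield a linear system in the 4 coefficients.
Solving, u(x) = -x³ + 3x² + 5x - 5.
Then u(1) = 2.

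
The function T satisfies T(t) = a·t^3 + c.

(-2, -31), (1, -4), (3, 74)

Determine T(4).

185

From T(-2) = -31 and T(1) = -4: -8a + c = -31 and 1a + c = -4.
Subtracting: 9a = 27, so a = 3; then c = -31 − 3·(-8) = -7.
So T(t) = 3t³ − 7, and T(4) = 185.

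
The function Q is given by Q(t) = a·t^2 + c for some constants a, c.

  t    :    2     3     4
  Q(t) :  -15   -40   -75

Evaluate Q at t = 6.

-175

From Q(2) = -15 and Q(3) = -40: 4a + c = -15 and 9a + c = -40.
Subtracting: 5a = -25, so a = -5; then c = -15 − (-5)·4 = 5.
So Q(t) = -5t² + 5, and Q(6) = -175.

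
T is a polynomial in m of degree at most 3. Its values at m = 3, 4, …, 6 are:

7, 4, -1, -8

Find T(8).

Write T(m) = am³ + bm² + cm + d; the 4 given values yield a linear system in the 4 coefficients.
Solving, the leading coefficient vanishes, and T(m) = -m² + 4m + 4.
Then T(8) = -28.

-28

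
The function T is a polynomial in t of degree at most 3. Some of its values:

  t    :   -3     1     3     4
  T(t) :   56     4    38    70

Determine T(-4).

94

Write T(t) = at³ + bt² + ct + d; the 4 given values yield a linear system in the 4 coefficients.
Solving, the leading coefficient vanishes, and T(t) = 5t² - 3t + 2.
Then T(-4) = 94.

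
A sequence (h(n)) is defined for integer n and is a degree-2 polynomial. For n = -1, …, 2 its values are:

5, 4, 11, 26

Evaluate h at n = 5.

119

Write h(n) = an² + bn + c; the 4 given values yield a linear system in the 3 coefficients.
Solving, h(n) = 4n² + 3n + 4.
Then h(5) = 119.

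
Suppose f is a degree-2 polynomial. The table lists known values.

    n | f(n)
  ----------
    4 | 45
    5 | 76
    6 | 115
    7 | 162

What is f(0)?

First differences: 31, 39, 47. Second differences: 8, 8.
Level-2 differences are constant, so f has degree 2.
Fitting a degree-2 polynomial gives f(n) = 4n² - 5n + 1.
The constant term is f(0) = 1.

1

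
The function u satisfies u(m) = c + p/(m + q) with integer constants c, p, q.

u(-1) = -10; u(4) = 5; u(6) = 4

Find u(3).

6

(u(m) − c)(m + q) = p for each data point; the three points give a linear system in c and q, then p follows.
Solving: c = 2, q = 0, p = 12, so u(m) = 2 + 12/(m + 0).
Then u(3) = 2 + 12/3 = 6.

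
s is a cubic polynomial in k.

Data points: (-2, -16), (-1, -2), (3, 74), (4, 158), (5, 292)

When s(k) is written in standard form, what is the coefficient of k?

3

Write s(k) = ak³ + bk² + ck + d; the 5 given values yield a linear system in the 4 coefficients.
Solving, s(k) = 2k³ + k² + 3k + 2.
The coefficient of k is 3.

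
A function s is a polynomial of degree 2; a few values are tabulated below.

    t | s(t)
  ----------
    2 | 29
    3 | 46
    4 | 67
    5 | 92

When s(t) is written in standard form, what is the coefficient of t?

Write s(t) = at² + bt + c; the 4 given values yield a linear system in the 3 coefficients.
Solving, s(t) = 2t² + 7t + 7.
The coefficient of t is 7.

7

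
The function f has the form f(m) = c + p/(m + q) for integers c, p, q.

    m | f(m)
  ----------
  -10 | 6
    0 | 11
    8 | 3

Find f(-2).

(f(m) − c)(m + q) = p for each data point; the three points give a linear system in c and q, then p follows.
Solving: c = 5, q = -2, p = -12, so f(m) = 5 − 12/(m − 2).
Then f(-2) = 5 − 12/(-4) = 8.

8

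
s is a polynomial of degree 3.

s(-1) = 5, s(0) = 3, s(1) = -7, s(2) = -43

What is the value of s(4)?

-265

Write s(n) = an³ + bn² + cn + d; the 4 given values yield a linear system in the 4 coefficients.
Solving, s(n) = -3n³ - 4n² - 3n + 3.
Then s(4) = -265.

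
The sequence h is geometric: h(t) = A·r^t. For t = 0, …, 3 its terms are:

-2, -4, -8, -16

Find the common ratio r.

Consecutive ratio: -4/(-2) = 2, and -8/(-4) = 2, so r = 2.
Then A·2^0 = -2 gives A = -2, and h(t) = -2·2^t.

2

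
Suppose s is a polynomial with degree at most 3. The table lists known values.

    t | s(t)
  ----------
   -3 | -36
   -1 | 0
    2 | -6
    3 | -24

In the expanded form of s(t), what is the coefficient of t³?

Write s(t) = at³ + bt² + ct + d; the 4 given values yield a linear system in the 4 coefficients.
Solving, the leading coefficient vanishes, and s(t) = -4t² + 2t + 6.
The coefficient of t³ is 0.

0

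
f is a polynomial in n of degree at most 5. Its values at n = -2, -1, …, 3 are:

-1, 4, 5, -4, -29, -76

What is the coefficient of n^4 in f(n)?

0

Write f(n) = an^5 + bn^4 + cn³ + dn² + en + p; the 6 given values yield a linear system in the 6 coefficients.
Solving, the top 2 coefficients vanish, and f(n) = -n³ - 5n² - 3n + 5.
The coefficient of n^4 is 0.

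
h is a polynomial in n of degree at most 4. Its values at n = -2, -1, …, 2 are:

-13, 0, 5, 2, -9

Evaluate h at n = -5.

-100

Write h(n) = an^4 + bn³ + cn² + dn + e; the 5 given values yield a linear system in the 5 coefficients.
Solving, the top 2 coefficients vanish, and h(n) = -4n² + n + 5.
Then h(-5) = -100.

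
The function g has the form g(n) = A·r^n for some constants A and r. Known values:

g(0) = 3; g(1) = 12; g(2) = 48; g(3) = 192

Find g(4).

Consecutive ratio: 12/3 = 4, and 48/12 = 4, so r = 4.
Then A·4^0 = 3 gives A = 3, and g(n) = 3·4^n.
g(4) = 3·4^4 = 768.

768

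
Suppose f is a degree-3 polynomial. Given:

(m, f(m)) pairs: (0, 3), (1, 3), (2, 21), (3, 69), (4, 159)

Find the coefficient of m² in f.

First differences: 0, 18, 48, 90. Second differences: 18, 30, 42. Third differences: 12, 12.
Level-3 differences are constant, so f has degree 3.
Fitting a degree-3 polynomial gives f(m) = 2m³ + 3m² - 5m + 3.
The coefficient of m² is 3.

3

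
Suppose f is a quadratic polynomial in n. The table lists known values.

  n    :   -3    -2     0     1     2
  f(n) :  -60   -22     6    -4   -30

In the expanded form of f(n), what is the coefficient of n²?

-8

Write f(n) = an² + bn + c; the 5 given values yield a linear system in the 3 coefficients.
Solving, f(n) = -8n² - 2n + 6.
The coefficient of n² is -8.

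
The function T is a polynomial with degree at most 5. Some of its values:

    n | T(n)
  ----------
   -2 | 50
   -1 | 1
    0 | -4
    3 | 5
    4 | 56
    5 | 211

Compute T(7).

Write T(n) = an^5 + bn^4 + cn³ + dn² + en + p; the 6 given values yield a linear system in the 6 coefficients.
Solving, the leading coefficient vanishes, and T(n) = n^4 - 4n³ + 3n² + 3n - 4.
Then T(7) = 1193.

1193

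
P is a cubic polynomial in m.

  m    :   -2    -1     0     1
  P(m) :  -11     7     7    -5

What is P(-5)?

Write P(m) = am³ + bm² + cm + d; the 4 given values yield a linear system in the 4 coefficients.
Solving, P(m) = m³ - 6m² - 7m + 7.
Then P(-5) = -233.

-233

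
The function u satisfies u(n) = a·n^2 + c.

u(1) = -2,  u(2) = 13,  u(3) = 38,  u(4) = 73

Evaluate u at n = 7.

From u(1) = -2 and u(2) = 13: 1a + c = -2 and 4a + c = 13.
Subtracting: 3a = 15, so a = 5; then c = -2 − 5·1 = -7.
So u(n) = 5n² − 7, and u(7) = 238.

238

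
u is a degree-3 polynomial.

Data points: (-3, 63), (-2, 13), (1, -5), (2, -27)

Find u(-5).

Write u(m) = am³ + bm² + cm + d; the 4 given values yield a linear system in the 4 coefficients.
Solving, u(m) = -3m³ - m² + 2m - 3.
Then u(-5) = 337.

337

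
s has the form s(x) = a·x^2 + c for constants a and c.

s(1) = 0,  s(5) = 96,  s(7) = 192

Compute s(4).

From s(1) = 0 and s(5) = 96: 1a + c = 0 and 25a + c = 96.
Subtracting: 24a = 96, so a = 4; then c = 0 − 4·1 = -4.
So s(x) = 4x² − 4, and s(4) = 60.

60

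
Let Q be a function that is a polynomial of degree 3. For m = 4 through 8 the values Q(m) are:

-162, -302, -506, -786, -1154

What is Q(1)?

-6

First differences: -140, -204, -280, -368. Second differences: -64, -76, -88. Third differences: -12, -12.
Level-3 differences are constant, so Q has degree 3.
Fitting a degree-3 polynomial gives Q(m) = -2m³ - 2m² - 2.
Then Q(1) = -6.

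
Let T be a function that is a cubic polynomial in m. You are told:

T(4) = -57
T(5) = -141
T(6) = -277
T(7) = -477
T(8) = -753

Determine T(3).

-13

Write T(m) = am³ + bm² + cm + d; the 5 given values yield a linear system in the 4 coefficients.
Solving, T(m) = -2m³ + 4m² + 2m - 1.
Then T(3) = -13.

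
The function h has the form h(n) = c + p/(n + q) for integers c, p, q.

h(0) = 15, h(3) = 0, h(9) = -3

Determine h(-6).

-9

(h(n) − c)(n + q) = p for each data point; the three points give a linear system in c and q, then p follows.
Solving: c = -5, q = 1, p = 20, so h(n) = -5 + 20/(n + 1).
Then h(-6) = -5 + 20/(-5) = -9.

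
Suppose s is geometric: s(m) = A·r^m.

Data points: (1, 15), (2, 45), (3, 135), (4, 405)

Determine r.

Consecutive ratio: 45/15 = 3, and 135/45 = 3, so r = 3.
Then A·3^1 = 15 gives A = 5, and s(m) = 5·3^m.

3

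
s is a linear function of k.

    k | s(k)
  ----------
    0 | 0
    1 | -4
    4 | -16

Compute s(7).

-28

Write s(k) = ak + b; the 3 given values yield a linear system in the 2 coefficients.
Solving, s(k) = -4k.
Then s(7) = -28.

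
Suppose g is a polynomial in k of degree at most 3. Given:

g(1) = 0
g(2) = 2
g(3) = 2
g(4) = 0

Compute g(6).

Write g(k) = ak³ + bk² + ck + d; the 4 given values yield a linear system in the 4 coefficients.
Solving, the leading coefficient vanishes, and g(k) = -k² + 5k - 4.
Then g(6) = -10.

-10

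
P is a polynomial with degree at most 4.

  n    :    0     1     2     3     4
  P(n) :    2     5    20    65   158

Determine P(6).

560

First differences: 3, 15, 45, 93. Second differences: 12, 30, 48. Third differences: 18, 18.
Level-3 differences are constant, so P has degree 3.
Fitting a degree-3 polynomial gives P(n) = 3n³ - 3n² + 3n + 2.
Then P(6) = 560.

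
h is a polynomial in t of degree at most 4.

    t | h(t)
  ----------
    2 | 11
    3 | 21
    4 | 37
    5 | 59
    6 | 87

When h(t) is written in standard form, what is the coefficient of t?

Write h(t) = at^4 + bt³ + ct² + dt + e; the 5 given values yield a linear system in the 5 coefficients.
Solving, the top 2 coefficients vanish, and h(t) = 3t² - 5t + 9.
The coefficient of t is -5.

-5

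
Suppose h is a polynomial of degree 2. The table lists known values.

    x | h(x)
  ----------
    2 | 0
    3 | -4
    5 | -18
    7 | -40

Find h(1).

2

Write h(x) = ax² + bx + c; the 4 given values yield a linear system in the 3 coefficients.
Solving, h(x) = -x² + x + 2.
Then h(1) = 2.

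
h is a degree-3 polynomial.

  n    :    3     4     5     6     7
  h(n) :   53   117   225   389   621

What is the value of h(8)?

933

First differences: 64, 108, 164, 232. Second differences: 44, 56, 68. Third differences: 12, 12.
Level-3 differences are constant, so h has degree 3.
Fitting a degree-3 polynomial gives h(n) = 2n³ - 2n² + 4n + 5.
Then h(8) = 933.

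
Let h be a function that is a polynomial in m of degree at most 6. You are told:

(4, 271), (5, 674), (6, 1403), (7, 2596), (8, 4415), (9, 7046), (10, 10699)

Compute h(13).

30250

First differences: 403, 729, 1193, 1819, 2631, 3653. Second differences: 326, 464, 626, 812, 1022. Third differences: 138, 162, 186, 210. Fourth differences: 24, 24, 24.
Level-4 differences are constant, so h has degree 4.
Fitting a degree-4 polynomial gives h(m) = m^4 + m³ - 3m² - 1.
Then h(13) = 30250.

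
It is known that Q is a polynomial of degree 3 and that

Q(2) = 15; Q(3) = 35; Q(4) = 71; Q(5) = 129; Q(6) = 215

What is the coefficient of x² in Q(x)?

-1

First differences: 20, 36, 58, 86. Second differences: 16, 22, 28. Third differences: 6, 6.
Level-3 differences are constant, so Q has degree 3.
Fitting a degree-3 polynomial gives Q(x) = x³ - x² + 6x - 1.
The coefficient of x² is -1.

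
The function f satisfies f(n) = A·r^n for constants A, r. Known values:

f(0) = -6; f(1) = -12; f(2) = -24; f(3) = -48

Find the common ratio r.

2

Consecutive ratio: -12/(-6) = 2, and -24/(-12) = 2, so r = 2.
Then A·2^0 = -6 gives A = -6, and f(n) = -6·2^n.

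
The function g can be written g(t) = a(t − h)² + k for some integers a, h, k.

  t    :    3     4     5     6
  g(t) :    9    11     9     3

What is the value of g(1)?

First differences 2, -2, -6; second difference -4 = 2a, so a = -2.
Expanding, the t-coefficient is −2ah = 4h; matching it to the data gives h = 4, and then k = 11.
So g(t) = -2(t − 4)² + 11.
g(1) = -2·(-3)² + 11 = -7.

-7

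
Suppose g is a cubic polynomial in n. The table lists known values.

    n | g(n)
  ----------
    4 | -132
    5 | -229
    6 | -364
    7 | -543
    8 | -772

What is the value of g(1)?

First differences: -97, -135, -179, -229. Second differences: -38, -44, -50. Third differences: -6, -6.
Level-3 differences are constant, so g has degree 3.
Fitting a degree-3 polynomial gives g(n) = -n³ - 4n² - 4.
Then g(1) = -9.

-9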